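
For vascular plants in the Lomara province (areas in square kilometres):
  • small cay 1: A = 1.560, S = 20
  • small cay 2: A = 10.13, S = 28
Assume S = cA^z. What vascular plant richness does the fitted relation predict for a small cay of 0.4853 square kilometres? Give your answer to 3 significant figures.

16.2

z = ln(28/20) / ln(10.13/1.56) = 0.3365 / 1.8708 = 0.1799
c = 20 / 1.56^0.1799 = 20 / 1.083 = 18.46
S₃ = 18.46 × 0.4853^0.1799 = 18.46 × 0.8781 ≈ 16.21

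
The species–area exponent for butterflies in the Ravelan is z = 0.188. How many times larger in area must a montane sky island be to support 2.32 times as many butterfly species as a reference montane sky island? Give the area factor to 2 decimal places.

87.92

(A₂/A₁)^0.188 = 2.32, so A₂/A₁ = 2.32^(1/0.188) = 2.32^5.319
ln(A₂/A₁) = ln 2.32 / 0.188 = 0.8416 / 0.188 = 4.4764
A₂/A₁ = e^4.4764 ≈ 87.92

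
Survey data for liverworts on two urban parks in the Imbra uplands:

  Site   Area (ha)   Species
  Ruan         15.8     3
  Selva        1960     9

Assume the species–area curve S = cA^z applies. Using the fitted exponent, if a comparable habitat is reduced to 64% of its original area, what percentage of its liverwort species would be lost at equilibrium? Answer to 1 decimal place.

z = ln(9/3) / ln(1960/15.8) = 1.0986 / 4.8207 = 0.2279
S_new/S_old = (A_new/A_old)^z = 0.64^0.2279 = exp(0.2279 × -0.4463) = 0.9033
Fraction lost = 1 − 0.9033 = 0.09671

9.7%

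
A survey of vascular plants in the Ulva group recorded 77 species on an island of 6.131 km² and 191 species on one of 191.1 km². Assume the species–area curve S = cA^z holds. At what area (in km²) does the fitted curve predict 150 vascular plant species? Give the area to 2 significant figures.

z = ln(191/77) / ln(191.1/6.131) = 0.9085 / 3.4394 = 0.2641
c = 77 / 6.131^0.2641 = 77 / 1.614 = 47.7
A = (150/47.7)^(1/0.2641) ⇒ ln A = ln(3.145)/0.2641 = 4.3380
A = e^4.3380 ≈ 76.55 km²

77 km²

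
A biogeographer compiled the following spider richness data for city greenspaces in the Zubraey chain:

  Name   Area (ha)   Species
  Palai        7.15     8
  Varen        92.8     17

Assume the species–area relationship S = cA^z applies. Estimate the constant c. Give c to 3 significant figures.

4.49

z = ln(S₂/S₁) / ln(A₂/A₁) = ln(17/8) / ln(92.8/7.15) = 0.7538 / 2.5633 = 0.2941
c = S₁ / A₁^z = 8 / 7.15^0.2941 = 8 / 1.783 = 4.486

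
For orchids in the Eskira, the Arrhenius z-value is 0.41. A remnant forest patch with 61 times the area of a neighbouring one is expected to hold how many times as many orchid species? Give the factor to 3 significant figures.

S₂/S₁ = (A₂/A₁)^z = 61^0.41
ln(S₂/S₁) = 0.41 × ln 61 = 0.41 × 4.1109 = 1.6855
S₂/S₁ = e^1.6855 ≈ 5.395

5.39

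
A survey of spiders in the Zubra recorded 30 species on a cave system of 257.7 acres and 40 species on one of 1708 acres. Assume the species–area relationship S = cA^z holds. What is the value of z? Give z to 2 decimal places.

0.15

Taking logs: ln S = ln c + z ln A, so z = (ln S₂ − ln S₁)/(ln A₂ − ln A₁).
z = ln(40/30) / ln(1708/257.7) = ln(1.333) / ln(6.628) = 0.2877 / 1.8913 = 0.1521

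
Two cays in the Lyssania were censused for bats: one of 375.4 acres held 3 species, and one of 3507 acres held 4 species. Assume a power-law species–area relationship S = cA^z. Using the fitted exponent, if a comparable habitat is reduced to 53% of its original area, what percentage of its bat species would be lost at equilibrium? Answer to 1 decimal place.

z = ln(4/3) / ln(3507/375.4) = 0.2877 / 2.2345 = 0.1287
S_new/S_old = (A_new/A_old)^z = 0.53^0.1287 = exp(0.1287 × -0.6349) = 0.9215
Fraction lost = 1 − 0.9215 = 0.07849

7.8%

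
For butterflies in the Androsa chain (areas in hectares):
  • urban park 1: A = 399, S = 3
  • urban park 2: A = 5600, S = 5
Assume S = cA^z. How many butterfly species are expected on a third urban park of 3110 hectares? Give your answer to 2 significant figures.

z = ln(5/3) / ln(5600/399) = 0.5108 / 2.6416 = 0.1934
c = 3 / 399^0.1934 = 3 / 3.184 = 0.9422
S₃ = 0.9422 × 3110^0.1934 = 0.9422 × 4.736 ≈ 4.462

4.5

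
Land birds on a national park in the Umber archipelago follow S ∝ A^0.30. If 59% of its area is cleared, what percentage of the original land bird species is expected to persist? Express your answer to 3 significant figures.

S_new/S_old = (A_new/A_old)^z = 0.41^0.3
= exp(0.3 × ln 0.41) = exp(0.3 × -0.8916) = exp(-0.2675) ≈ 0.7653

76.5%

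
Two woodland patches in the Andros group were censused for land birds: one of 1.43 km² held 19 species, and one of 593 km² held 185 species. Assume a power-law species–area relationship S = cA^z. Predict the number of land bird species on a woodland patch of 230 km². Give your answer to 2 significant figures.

z = ln(185/19) / ln(593/1.43) = 2.2759 / 6.0275 = 0.3776
c = 19 / 1.43^0.3776 = 19 / 1.145 = 16.6
S₃ = 16.6 × 230^0.3776 = 16.6 × 7.794 ≈ 129.4

130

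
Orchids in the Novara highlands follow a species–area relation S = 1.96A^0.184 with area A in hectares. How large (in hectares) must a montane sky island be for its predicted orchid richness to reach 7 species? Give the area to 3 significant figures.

7 = 1.96 × A^0.184  ⇒  A^0.184 = 7/1.96 = 3.571
ln A = ln(3.571) / 0.184 = 1.2730 / 0.184 = 6.9183
A = e^6.9183 ≈ 1011 hectares

1010 hectares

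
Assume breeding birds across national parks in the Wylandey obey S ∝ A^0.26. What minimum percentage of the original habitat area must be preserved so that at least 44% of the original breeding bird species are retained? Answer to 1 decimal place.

Need (A_new/A_old)^0.26 = 0.44, so A_new/A_old = 0.44^(1/0.26) = 0.44^3.846
ln(A_new/A_old) = ln 0.44 / 0.26 = -0.8210 / 0.26 = -3.1576
A_new/A_old = e^-3.1576 ≈ 0.04253

4.3%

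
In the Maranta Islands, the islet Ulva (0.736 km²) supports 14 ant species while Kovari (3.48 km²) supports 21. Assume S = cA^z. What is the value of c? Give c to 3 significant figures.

z = ln(S₂/S₁) / ln(A₂/A₁) = ln(21/14) / ln(3.48/0.736) = 0.4055 / 1.5536 = 0.2610
c = S₁ / A₁^z = 14 / 0.736^0.2610 = 14 / 0.9231 = 15.17

15.2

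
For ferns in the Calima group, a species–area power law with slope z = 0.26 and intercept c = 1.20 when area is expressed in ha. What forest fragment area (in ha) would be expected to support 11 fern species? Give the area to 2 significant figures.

5000 ha

11 = 1.2 × A^0.26  ⇒  A^0.26 = 11/1.2 = 9.167
ln A = ln(9.167) / 0.26 = 2.2156 / 0.26 = 8.5214
A = e^8.5214 ≈ 5021 ha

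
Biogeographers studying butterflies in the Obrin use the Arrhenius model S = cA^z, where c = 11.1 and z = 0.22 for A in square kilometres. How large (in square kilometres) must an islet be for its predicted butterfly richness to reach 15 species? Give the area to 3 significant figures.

3.93 square kilometres

15 = 11.1 × A^0.22  ⇒  A^0.22 = 15/11.1 = 1.351
ln A = ln(1.351) / 0.22 = 0.3011 / 0.22 = 1.3687
A = e^1.3687 ≈ 3.93 square kilometres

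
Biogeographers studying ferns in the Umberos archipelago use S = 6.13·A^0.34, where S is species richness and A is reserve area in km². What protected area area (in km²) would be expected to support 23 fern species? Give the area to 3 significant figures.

23 = 6.13 × A^0.34  ⇒  A^0.34 = 23/6.13 = 3.752
ln A = ln(3.752) / 0.34 = 1.3223 / 0.34 = 3.8891
A = e^3.8891 ≈ 48.87 km²

48.9 km²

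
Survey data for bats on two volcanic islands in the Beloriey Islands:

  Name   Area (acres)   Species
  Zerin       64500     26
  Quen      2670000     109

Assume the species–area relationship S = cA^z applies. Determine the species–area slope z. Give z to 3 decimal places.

0.385

Taking logs: ln S = ln c + z ln A, so z = (ln S₂ − ln S₁)/(ln A₂ − ln A₁).
z = ln(109/26) / ln(2670000/64500) = ln(4.192) / ln(41.4) = 1.4333 / 3.7232 = 0.3850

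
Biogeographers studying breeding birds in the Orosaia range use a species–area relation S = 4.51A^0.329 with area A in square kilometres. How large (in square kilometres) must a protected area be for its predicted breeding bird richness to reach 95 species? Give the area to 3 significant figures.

95 = 4.51 × A^0.329  ⇒  A^0.329 = 95/4.51 = 21.06
ln A = ln(21.06) / 0.329 = 3.0476 / 0.329 = 9.2632
A = e^9.2632 ≈ 10542 square kilometres

10500 square kilometres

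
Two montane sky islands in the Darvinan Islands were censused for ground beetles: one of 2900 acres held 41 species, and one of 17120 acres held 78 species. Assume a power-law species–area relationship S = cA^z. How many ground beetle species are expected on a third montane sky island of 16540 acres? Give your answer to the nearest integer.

77

z = ln(78/41) / ln(17120/2900) = 0.6431 / 1.7755 = 0.3622
c = 41 / 2900^0.3622 = 41 / 17.95 = 2.284
S₃ = 2.284 × 16540^0.3622 = 2.284 × 33.73 ≈ 77.03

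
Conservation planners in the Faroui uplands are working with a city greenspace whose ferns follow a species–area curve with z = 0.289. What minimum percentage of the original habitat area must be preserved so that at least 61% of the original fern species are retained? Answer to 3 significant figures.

Need (A_new/A_old)^0.289 = 0.61, so A_new/A_old = 0.61^(1/0.289) = 0.61^3.46
ln(A_new/A_old) = ln 0.61 / 0.289 = -0.4943 / 0.289 = -1.7104
A_new/A_old = e^-1.7104 ≈ 0.1808

18.1%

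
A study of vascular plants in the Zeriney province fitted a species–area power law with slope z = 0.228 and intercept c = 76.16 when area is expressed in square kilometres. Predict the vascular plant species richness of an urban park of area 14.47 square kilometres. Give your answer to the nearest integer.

140

S = 76.16 × 14.47^0.228
ln S = ln 76.16 + 0.228 × ln 14.47 = 4.3328 + 0.228 × 2.6721 = 4.9421
S = e^4.9421 ≈ 140.1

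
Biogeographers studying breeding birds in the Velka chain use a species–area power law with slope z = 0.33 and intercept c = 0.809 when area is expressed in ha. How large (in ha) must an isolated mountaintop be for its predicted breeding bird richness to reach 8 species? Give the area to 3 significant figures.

8 = 0.809 × A^0.33  ⇒  A^0.33 = 8/0.809 = 9.889
ln A = ln(9.889) / 0.33 = 2.2914 / 0.33 = 6.9436
A = e^6.9436 ≈ 1037 ha

1040 ha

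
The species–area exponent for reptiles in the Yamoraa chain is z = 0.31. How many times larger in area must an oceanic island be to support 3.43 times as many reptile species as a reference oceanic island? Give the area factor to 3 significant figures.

53.3

(A₂/A₁)^0.31 = 3.43, so A₂/A₁ = 3.43^(1/0.31) = 3.43^3.226
ln(A₂/A₁) = ln 3.43 / 0.31 = 1.2326 / 0.31 = 3.9760
A₂/A₁ = e^3.9760 ≈ 53.3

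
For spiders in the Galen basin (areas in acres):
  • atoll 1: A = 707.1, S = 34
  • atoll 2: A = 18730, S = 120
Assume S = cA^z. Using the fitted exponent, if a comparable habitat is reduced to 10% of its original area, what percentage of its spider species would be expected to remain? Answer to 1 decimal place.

41.2%

z = ln(120/34) / ln(18730/707.1) = 1.2611 / 3.2767 = 0.3849
S_new/S_old = (A_new/A_old)^z = 0.1^0.3849 = exp(0.3849 × -2.3026) = 0.4122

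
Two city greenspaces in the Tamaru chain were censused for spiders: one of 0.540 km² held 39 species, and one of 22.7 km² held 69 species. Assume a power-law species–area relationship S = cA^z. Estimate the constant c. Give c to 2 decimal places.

z = ln(S₂/S₁) / ln(A₂/A₁) = ln(69/39) / ln(22.7/0.54) = 0.5705 / 3.7386 = 0.1526
c = S₁ / A₁^z = 39 / 0.54^0.1526 = 39 / 0.9102 = 42.85

42.85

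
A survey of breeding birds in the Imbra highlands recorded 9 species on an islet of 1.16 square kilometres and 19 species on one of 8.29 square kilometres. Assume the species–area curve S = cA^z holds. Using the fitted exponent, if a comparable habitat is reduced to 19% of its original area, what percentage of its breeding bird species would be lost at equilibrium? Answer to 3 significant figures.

46.8%

z = ln(19/9) / ln(8.29/1.16) = 0.7472 / 1.9666 = 0.3799
S_new/S_old = (A_new/A_old)^z = 0.19^0.3799 = exp(0.3799 × -1.6607) = 0.5321
Fraction lost = 1 − 0.5321 = 0.4679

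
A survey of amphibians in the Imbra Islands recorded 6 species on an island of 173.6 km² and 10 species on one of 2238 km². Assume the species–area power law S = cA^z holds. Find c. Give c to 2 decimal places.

z = ln(S₂/S₁) / ln(A₂/A₁) = ln(10/6) / ln(2238/173.6) = 0.5108 / 2.5566 = 0.1998
c = S₁ / A₁^z = 6 / 173.6^0.1998 = 6 / 2.802 = 2.141

2.14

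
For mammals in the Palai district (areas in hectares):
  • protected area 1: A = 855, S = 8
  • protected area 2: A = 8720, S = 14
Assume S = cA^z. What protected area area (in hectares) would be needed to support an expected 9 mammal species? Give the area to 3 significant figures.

1390 hectares

z = ln(14/8) / ln(8720/855) = 0.5596 / 2.3223 = 0.2410
c = 8 / 855^0.2410 = 8 / 5.088 = 1.572
A = (9/1.572)^(1/0.2410) ⇒ ln A = ln(5.724)/0.2410 = 7.2399
A = e^7.2399 ≈ 1394 hectares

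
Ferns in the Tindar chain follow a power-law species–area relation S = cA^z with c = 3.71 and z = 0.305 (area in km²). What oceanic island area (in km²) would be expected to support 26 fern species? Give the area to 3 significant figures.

592 km²

26 = 3.71 × A^0.305  ⇒  A^0.305 = 26/3.71 = 7.008
ln A = ln(7.008) / 0.305 = 1.9471 / 0.305 = 6.3838
A = e^6.3838 ≈ 592.2 km²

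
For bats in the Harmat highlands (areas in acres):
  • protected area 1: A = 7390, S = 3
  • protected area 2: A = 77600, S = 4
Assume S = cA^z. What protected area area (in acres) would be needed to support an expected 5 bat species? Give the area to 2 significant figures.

480000 acres

z = ln(4/3) / ln(77600/7390) = 0.2877 / 2.3514 = 0.1223
c = 3 / 7390^0.1223 = 3 / 2.974 = 1.009
A = (5/1.009)^(1/0.1223) ⇒ ln A = ln(4.956)/0.1223 = 13.0832
A = e^13.0832 ≈ 480817 acres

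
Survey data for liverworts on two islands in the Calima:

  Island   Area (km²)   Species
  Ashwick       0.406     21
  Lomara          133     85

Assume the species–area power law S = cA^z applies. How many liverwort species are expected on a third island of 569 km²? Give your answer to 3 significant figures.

z = ln(85/21) / ln(133/0.406) = 1.3981 / 5.7918 = 0.2414
c = 21 / 0.406^0.2414 = 21 / 0.8044 = 26.1
S₃ = 26.1 × 569^0.2414 = 26.1 × 4.625 ≈ 120.7

121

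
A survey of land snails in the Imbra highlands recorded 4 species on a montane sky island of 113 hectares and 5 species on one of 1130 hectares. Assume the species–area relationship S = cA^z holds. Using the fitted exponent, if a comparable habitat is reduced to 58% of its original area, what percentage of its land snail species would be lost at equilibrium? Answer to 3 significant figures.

5.14%

z = ln(5/4) / ln(1130/113) = 0.2231 / 2.3026 = 0.0969
S_new/S_old = (A_new/A_old)^z = 0.58^0.0969 = exp(0.0969 × -0.5447) = 0.9486
Fraction lost = 1 − 0.9486 = 0.05142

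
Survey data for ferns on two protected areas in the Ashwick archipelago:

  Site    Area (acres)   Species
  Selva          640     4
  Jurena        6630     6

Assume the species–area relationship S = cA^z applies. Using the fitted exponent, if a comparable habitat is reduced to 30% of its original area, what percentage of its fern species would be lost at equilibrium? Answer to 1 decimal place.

z = ln(6/4) / ln(6630/640) = 0.4055 / 2.3379 = 0.1734
S_new/S_old = (A_new/A_old)^z = 0.3^0.1734 = exp(0.1734 × -1.2040) = 0.8116
Fraction lost = 1 − 0.8116 = 0.1884

18.8%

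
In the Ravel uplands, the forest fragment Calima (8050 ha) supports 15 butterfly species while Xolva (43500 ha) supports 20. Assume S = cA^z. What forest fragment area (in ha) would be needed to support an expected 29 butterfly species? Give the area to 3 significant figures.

z = ln(20/15) / ln(43500/8050) = 0.2877 / 1.6871 = 0.1705
c = 15 / 8050^0.1705 = 15 / 4.635 = 3.237
A = (29/3.237)^(1/0.1705) ⇒ ln A = ln(8.96)/0.1705 = 12.8595
A = e^12.8595 ≈ 384432 ha

384000 ha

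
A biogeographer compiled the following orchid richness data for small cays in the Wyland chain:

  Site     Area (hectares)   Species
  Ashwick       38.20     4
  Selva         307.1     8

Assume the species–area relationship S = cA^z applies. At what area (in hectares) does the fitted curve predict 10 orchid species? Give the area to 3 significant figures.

z = ln(8/4) / ln(307.1/38.2) = 0.6931 / 2.0843 = 0.3326
c = 4 / 38.2^0.3326 = 4 / 3.358 = 1.191
A = (10/1.191)^(1/0.3326) ⇒ ln A = ln(8.396)/0.3326 = 6.3982
A = e^6.3982 ≈ 600.8 hectares

601 hectares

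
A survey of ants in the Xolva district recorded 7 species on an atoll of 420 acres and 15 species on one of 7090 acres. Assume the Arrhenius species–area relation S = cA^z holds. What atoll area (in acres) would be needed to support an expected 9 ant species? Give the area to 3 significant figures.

1070 acres

z = ln(15/7) / ln(7090/420) = 0.7621 / 2.8262 = 0.2697
c = 7 / 420^0.2697 = 7 / 5.098 = 1.373
A = (9/1.373)^(1/0.2697) ⇒ ln A = ln(6.555)/0.2697 = 6.9722
A = e^6.9722 ≈ 1067 acres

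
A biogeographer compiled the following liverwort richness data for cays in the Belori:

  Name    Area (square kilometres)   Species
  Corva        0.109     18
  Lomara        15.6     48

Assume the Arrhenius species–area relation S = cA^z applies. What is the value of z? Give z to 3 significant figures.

Taking logs: ln S = ln c + z ln A, so z = (ln S₂ − ln S₁)/(ln A₂ − ln A₁).
z = ln(48/18) / ln(15.6/0.109) = ln(2.667) / ln(143.1) = 0.9808 / 4.9637 = 0.1976

0.198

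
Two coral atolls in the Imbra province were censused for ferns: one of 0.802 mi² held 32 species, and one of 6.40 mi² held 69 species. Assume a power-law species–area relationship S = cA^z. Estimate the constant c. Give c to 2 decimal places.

34.72

z = ln(S₂/S₁) / ln(A₂/A₁) = ln(69/32) / ln(6.4/0.802) = 0.7684 / 2.0769 = 0.3700
c = S₁ / A₁^z = 32 / 0.802^0.3700 = 32 / 0.9216 = 34.72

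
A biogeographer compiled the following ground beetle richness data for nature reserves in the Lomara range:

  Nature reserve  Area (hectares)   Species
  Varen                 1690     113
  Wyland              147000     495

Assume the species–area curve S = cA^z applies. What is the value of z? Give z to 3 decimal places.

Taking logs: ln S = ln c + z ln A, so z = (ln S₂ − ln S₁)/(ln A₂ − ln A₁).
z = ln(495/113) / ln(147000/1690) = ln(4.381) / ln(86.98) = 1.4772 / 4.4657 = 0.3308

0.331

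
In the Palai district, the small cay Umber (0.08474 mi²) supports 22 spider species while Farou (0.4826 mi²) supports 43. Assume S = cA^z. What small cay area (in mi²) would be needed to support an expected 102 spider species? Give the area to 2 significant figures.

z = ln(43/22) / ln(0.4826/0.08474) = 0.6702 / 1.7396 = 0.3852
c = 22 / 0.08474^0.3852 = 22 / 0.3864 = 56.93
A = (102/56.93)^(1/0.3852) ⇒ ln A = ln(1.792)/0.3852 = 1.5136
A = e^1.5136 ≈ 4.543 mi²

4.5 mi²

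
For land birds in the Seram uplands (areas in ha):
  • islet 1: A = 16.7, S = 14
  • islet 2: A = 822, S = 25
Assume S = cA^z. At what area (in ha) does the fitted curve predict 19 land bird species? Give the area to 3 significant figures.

z = ln(25/14) / ln(822/16.7) = 0.5798 / 3.8963 = 0.1488
c = 14 / 16.7^0.1488 = 14 / 1.52 = 9.208
A = (19/9.208)^(1/0.1488) ⇒ ln A = ln(2.063)/0.1488 = 4.8675
A = e^4.8675 ≈ 130 ha

130 ha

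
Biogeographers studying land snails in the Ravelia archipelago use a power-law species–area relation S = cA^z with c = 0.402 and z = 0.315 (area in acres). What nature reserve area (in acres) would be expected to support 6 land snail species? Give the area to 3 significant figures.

5330 acres

6 = 0.402 × A^0.315  ⇒  A^0.315 = 6/0.402 = 14.93
ln A = ln(14.93) / 0.315 = 2.7031 / 0.315 = 8.5812
A = e^8.5812 ≈ 5330 acres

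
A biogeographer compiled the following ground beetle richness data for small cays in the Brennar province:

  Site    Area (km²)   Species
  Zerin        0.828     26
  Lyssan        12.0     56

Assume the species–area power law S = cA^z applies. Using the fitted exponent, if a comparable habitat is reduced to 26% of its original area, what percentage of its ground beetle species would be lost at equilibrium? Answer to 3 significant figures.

z = ln(56/26) / ln(12/0.828) = 0.7673 / 2.6736 = 0.2870
S_new/S_old = (A_new/A_old)^z = 0.26^0.2870 = exp(0.2870 × -1.3471) = 0.6794
Fraction lost = 1 − 0.6794 = 0.3206

32.1%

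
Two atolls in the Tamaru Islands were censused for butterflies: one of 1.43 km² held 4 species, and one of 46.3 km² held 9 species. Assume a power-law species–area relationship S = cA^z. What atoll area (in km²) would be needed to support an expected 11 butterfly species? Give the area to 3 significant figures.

109 km²

z = ln(9/4) / ln(46.3/1.43) = 0.8109 / 3.4775 = 0.2332
c = 4 / 1.43^0.2332 = 4 / 1.087 = 3.68
A = (11/3.68)^(1/0.2332) ⇒ ln A = ln(2.989)/0.2332 = 4.6957
A = e^4.6957 ≈ 109.5 km²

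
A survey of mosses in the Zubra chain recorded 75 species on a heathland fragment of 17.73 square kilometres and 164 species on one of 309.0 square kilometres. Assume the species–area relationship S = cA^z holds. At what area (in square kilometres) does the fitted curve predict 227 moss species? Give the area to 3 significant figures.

1010 square kilometres

z = ln(164/75) / ln(309/17.73) = 0.7824 / 2.8581 = 0.2737
c = 75 / 17.73^0.2737 = 75 / 2.197 = 34.14
A = (227/34.14)^(1/0.2737) ⇒ ln A = ln(6.65)/0.2737 = 6.9209
A = e^6.9209 ≈ 1013 square kilometres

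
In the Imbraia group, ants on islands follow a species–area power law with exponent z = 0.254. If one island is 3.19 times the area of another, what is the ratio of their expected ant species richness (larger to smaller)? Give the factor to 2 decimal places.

S₂/S₁ = (A₂/A₁)^z = 3.19^0.254
ln(S₂/S₁) = 0.254 × ln 3.19 = 0.254 × 1.1600 = 0.2946
S₂/S₁ = e^0.2946 ≈ 1.343

1.34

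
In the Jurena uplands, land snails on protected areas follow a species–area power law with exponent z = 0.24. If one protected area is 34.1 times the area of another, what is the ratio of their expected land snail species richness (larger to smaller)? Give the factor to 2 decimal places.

S₂/S₁ = (A₂/A₁)^z = 34.1^0.24
ln(S₂/S₁) = 0.24 × ln 34.1 = 0.24 × 3.5293 = 0.8470
S₂/S₁ = e^0.8470 ≈ 2.333

2.33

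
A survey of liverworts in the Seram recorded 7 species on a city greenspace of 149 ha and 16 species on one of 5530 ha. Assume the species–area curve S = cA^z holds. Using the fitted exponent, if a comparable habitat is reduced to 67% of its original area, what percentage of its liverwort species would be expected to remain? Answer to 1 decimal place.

z = ln(16/7) / ln(5530/149) = 0.8267 / 3.6140 = 0.2287
S_new/S_old = (A_new/A_old)^z = 0.67^0.2287 = exp(0.2287 × -0.4005) = 0.9125

91.2%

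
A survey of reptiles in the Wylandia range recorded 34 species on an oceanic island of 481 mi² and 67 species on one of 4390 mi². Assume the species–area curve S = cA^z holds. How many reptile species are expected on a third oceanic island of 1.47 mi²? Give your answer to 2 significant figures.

z = ln(67/34) / ln(4390/481) = 0.6783 / 2.2112 = 0.3068
c = 34 / 481^0.3068 = 34 / 6.65 = 5.113
S₃ = 5.113 × 1.47^0.3068 = 5.113 × 1.125 ≈ 5.755

5.8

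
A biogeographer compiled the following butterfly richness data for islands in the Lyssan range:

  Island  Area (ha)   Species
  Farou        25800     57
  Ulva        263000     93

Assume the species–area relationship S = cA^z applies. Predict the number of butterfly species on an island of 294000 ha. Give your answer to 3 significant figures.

95.2

z = ln(93/57) / ln(263000/25800) = 0.4895 / 2.3218 = 0.2109
c = 57 / 25800^0.2109 = 57 / 8.515 = 6.694
S₃ = 6.694 × 294000^0.2109 = 6.694 × 14.22 ≈ 95.21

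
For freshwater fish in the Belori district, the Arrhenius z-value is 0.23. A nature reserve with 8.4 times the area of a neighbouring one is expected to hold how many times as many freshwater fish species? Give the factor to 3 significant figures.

S₂/S₁ = (A₂/A₁)^z = 8.4^0.23
ln(S₂/S₁) = 0.23 × ln 8.4 = 0.23 × 2.1282 = 0.4895
S₂/S₁ = e^0.4895 ≈ 1.631

1.63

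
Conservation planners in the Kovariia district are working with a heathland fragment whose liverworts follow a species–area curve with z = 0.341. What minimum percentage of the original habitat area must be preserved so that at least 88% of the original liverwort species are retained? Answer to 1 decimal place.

68.7%

Need (A_new/A_old)^0.341 = 0.88, so A_new/A_old = 0.88^(1/0.341) = 0.88^2.933
ln(A_new/A_old) = ln 0.88 / 0.341 = -0.1278 / 0.341 = -0.3749
A_new/A_old = e^-0.3749 ≈ 0.6874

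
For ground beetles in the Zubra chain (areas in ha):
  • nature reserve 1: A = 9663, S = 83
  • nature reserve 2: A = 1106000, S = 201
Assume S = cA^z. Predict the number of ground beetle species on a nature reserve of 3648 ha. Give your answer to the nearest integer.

69

z = ln(201/83) / ln(1106000/9663) = 0.8845 / 4.7402 = 0.1866
c = 83 / 9663^0.1866 = 83 / 5.541 = 14.98
S₃ = 14.98 × 3648^0.1866 = 14.98 × 4.62 ≈ 69.21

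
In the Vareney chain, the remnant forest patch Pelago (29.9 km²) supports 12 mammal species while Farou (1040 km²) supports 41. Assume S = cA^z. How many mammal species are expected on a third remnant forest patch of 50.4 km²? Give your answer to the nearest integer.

z = ln(41/12) / ln(1040/29.9) = 1.2287 / 3.5491 = 0.3462
c = 12 / 29.9^0.3462 = 12 / 3.242 = 3.701
S₃ = 3.701 × 50.4^0.3462 = 3.701 × 3.885 ≈ 14.38

14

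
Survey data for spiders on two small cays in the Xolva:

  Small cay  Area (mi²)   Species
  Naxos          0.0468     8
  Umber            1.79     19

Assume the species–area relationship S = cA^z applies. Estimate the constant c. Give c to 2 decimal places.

z = ln(S₂/S₁) / ln(A₂/A₁) = ln(19/8) / ln(1.79/0.0468) = 0.8650 / 3.6441 = 0.2374
c = S₁ / A₁^z = 8 / 0.0468^0.2374 = 8 / 0.4835 = 16.55

16.55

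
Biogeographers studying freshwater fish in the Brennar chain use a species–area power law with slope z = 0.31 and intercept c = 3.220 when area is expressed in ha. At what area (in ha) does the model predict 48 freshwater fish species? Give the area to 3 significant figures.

48 = 3.22 × A^0.31  ⇒  A^0.31 = 48/3.22 = 14.91
ln A = ln(14.91) / 0.31 = 2.7018 / 0.31 = 8.7155
A = e^8.7155 ≈ 6097 ha

6100 ha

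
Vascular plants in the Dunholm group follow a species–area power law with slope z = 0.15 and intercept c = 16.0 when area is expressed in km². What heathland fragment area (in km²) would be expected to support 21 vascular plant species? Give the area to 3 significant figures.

6.13 km²

21 = 16 × A^0.15  ⇒  A^0.15 = 21/16 = 1.312
ln A = ln(1.312) / 0.15 = 0.2719 / 0.15 = 1.8129
A = e^1.8129 ≈ 6.128 km²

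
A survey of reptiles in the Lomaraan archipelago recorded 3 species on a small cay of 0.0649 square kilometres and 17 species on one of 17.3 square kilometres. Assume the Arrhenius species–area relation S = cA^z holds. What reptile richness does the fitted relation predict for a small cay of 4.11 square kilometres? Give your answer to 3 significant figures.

z = ln(17/3) / ln(17.3/0.0649) = 1.7346 / 5.5856 = 0.3105
c = 3 / 0.0649^0.3105 = 3 / 0.4277 = 7.014
S₃ = 7.014 × 4.11^0.3105 = 7.014 × 1.551 ≈ 10.88

10.9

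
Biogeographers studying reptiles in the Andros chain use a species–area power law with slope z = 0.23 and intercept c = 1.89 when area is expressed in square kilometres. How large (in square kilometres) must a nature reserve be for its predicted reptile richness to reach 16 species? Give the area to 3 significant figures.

16 = 1.89 × A^0.23  ⇒  A^0.23 = 16/1.89 = 8.466
ln A = ln(8.466) / 0.23 = 2.1360 / 0.23 = 9.2870
A = e^9.2870 ≈ 10797 square kilometres

10800 square kilometres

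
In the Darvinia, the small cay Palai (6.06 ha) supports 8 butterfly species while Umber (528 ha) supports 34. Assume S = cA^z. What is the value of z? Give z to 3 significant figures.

0.324

Taking logs: ln S = ln c + z ln A, so z = (ln S₂ − ln S₁)/(ln A₂ − ln A₁).
z = ln(34/8) / ln(528/6.06) = ln(4.25) / ln(87.13) = 1.4469 / 4.4674 = 0.3239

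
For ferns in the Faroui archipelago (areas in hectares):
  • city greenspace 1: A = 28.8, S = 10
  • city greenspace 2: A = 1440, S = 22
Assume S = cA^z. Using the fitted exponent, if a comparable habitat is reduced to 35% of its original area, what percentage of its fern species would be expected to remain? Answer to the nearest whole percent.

81%

z = ln(22/10) / ln(1440/28.8) = 0.7885 / 3.9120 = 0.2015
S_new/S_old = (A_new/A_old)^z = 0.35^0.2015 = exp(0.2015 × -1.0498) = 0.8093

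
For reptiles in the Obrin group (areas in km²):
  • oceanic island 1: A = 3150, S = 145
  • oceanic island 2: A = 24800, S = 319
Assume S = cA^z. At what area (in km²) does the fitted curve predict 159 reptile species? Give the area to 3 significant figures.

z = ln(319/145) / ln(24800/3150) = 0.7885 / 2.0634 = 0.3821
c = 145 / 3150^0.3821 = 145 / 21.71 = 6.678
A = (159/6.678)^(1/0.3821) ⇒ ln A = ln(23.81)/0.3821 = 8.2964
A = e^8.2964 ≈ 4009 km²

4010 km²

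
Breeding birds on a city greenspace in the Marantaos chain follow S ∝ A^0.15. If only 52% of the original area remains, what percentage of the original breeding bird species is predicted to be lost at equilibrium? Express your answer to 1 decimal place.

9.3%

S_new/S_old = (A_new/A_old)^z = 0.52^0.15
= exp(0.15 × ln 0.52) = exp(0.15 × -0.6539) = exp(-0.0981) ≈ 0.9066
Fraction lost = 1 − 0.9066 = 0.09343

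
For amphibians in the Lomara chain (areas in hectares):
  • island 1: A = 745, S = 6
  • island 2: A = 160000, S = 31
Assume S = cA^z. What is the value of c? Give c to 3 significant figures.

0.794

z = ln(S₂/S₁) / ln(A₂/A₁) = ln(31/6) / ln(160000/745) = 1.6422 / 5.3695 = 0.3058
c = S₁ / A₁^z = 6 / 745^0.3058 = 6 / 7.558 = 0.7938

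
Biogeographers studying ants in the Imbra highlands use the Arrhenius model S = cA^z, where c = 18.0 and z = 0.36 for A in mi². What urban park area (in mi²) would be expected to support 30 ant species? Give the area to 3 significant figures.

4.13 mi²

30 = 18 × A^0.36  ⇒  A^0.36 = 30/18 = 1.667
ln A = ln(1.667) / 0.36 = 0.5108 / 0.36 = 1.4190
A = e^1.4190 ≈ 4.133 mi²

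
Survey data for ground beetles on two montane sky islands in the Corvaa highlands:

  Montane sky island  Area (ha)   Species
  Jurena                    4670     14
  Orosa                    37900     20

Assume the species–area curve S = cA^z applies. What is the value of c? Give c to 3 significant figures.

z = ln(S₂/S₁) / ln(A₂/A₁) = ln(20/14) / ln(37900/4670) = 0.3567 / 2.0938 = 0.1703
c = S₁ / A₁^z = 14 / 4670^0.1703 = 14 / 4.218 = 3.319

3.32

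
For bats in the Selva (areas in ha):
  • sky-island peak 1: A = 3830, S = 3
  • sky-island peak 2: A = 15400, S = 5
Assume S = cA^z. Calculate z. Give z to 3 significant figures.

Taking logs: ln S = ln c + z ln A, so z = (ln S₂ − ln S₁)/(ln A₂ − ln A₁).
z = ln(5/3) / ln(15400/3830) = ln(1.667) / ln(4.021) = 0.5108 / 1.3915 = 0.3671

0.367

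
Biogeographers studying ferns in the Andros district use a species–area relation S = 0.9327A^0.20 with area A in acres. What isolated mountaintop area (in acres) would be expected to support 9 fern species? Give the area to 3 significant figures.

9 = 0.9327 × A^0.2  ⇒  A^0.2 = 9/0.9327 = 9.649
ln A = ln(9.649) / 0.2 = 2.2669 / 0.2 = 11.3345
A = e^11.3345 ≈ 83657 acres

83700 acres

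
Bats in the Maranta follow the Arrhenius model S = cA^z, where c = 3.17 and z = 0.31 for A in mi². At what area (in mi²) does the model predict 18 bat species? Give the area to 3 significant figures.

271 mi²

18 = 3.17 × A^0.31  ⇒  A^0.31 = 18/3.17 = 5.678
ln A = ln(5.678) / 0.31 = 1.7366 / 0.31 = 5.6021
A = e^5.6021 ≈ 271 mi²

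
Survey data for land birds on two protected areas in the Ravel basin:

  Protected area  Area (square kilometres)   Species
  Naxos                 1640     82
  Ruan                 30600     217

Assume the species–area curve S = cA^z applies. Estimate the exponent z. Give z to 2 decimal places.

Taking logs: ln S = ln c + z ln A, so z = (ln S₂ − ln S₁)/(ln A₂ − ln A₁).
z = ln(217/82) / ln(30600/1640) = ln(2.646) / ln(18.66) = 0.9732 / 2.9263 = 0.3326

0.33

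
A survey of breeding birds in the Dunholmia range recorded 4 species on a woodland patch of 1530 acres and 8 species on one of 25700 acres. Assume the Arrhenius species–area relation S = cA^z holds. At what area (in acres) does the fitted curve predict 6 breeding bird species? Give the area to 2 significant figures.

8000 acres

z = ln(8/4) / ln(25700/1530) = 0.6931 / 2.8212 = 0.2457
c = 4 / 1530^0.2457 = 4 / 6.06 = 0.6601
A = (6/0.6601)^(1/0.2457) ⇒ ln A = ln(9.089)/0.2457 = 8.9833
A = e^8.9833 ≈ 7969 acres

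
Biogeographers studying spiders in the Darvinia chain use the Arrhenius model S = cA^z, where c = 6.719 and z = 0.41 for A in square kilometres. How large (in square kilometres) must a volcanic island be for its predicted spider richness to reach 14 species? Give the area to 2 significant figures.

14 = 6.719 × A^0.41  ⇒  A^0.41 = 14/6.719 = 2.084
ln A = ln(2.084) / 0.41 = 0.7341 / 0.41 = 1.7905
A = e^1.7905 ≈ 5.993 square kilometres

6.0 square kilometres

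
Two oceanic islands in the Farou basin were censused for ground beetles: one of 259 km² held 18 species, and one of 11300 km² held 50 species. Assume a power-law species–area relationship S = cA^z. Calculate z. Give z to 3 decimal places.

0.271

Taking logs: ln S = ln c + z ln A, so z = (ln S₂ − ln S₁)/(ln A₂ − ln A₁).
z = ln(50/18) / ln(11300/259) = ln(2.778) / ln(43.63) = 1.0217 / 3.7757 = 0.2706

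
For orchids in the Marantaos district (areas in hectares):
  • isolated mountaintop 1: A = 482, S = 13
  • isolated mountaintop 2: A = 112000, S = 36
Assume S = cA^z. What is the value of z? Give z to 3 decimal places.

0.187

Taking logs: ln S = ln c + z ln A, so z = (ln S₂ − ln S₁)/(ln A₂ − ln A₁).
z = ln(36/13) / ln(112000/482) = ln(2.769) / ln(232.4) = 1.0186 / 5.4483 = 0.1870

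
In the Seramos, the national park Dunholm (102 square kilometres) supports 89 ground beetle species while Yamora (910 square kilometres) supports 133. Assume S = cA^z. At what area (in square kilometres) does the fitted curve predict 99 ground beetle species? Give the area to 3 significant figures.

z = ln(133/89) / ln(910/102) = 0.4017 / 2.1885 = 0.1836
c = 89 / 102^0.1836 = 89 / 2.337 = 38.08
A = (99/38.08)^(1/0.1836) ⇒ ln A = ln(2.6)/0.1836 = 5.2051
A = e^5.2051 ≈ 182.2 square kilometres

182 square kilometres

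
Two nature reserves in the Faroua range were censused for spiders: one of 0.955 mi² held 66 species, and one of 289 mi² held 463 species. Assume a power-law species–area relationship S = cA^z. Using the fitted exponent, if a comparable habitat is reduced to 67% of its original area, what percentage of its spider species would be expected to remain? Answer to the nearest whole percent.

87%

z = ln(463/66) / ln(289/0.955) = 1.9481 / 5.7125 = 0.3410
S_new/S_old = (A_new/A_old)^z = 0.67^0.3410 = exp(0.3410 × -0.4005) = 0.8723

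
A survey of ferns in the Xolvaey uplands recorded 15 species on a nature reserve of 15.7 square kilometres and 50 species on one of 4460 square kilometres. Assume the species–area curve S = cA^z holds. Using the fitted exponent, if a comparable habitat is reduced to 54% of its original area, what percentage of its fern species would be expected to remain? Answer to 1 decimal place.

87.7%

z = ln(50/15) / ln(4460/15.7) = 1.2040 / 5.6492 = 0.2131
S_new/S_old = (A_new/A_old)^z = 0.54^0.2131 = exp(0.2131 × -0.6162) = 0.8769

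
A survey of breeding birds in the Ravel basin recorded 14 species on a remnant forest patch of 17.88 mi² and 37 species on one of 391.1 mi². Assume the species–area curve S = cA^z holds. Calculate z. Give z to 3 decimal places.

Taking logs: ln S = ln c + z ln A, so z = (ln S₂ − ln S₁)/(ln A₂ − ln A₁).
z = ln(37/14) / ln(391.1/17.88) = ln(2.643) / ln(21.87) = 0.9719 / 3.0853 = 0.3150

0.315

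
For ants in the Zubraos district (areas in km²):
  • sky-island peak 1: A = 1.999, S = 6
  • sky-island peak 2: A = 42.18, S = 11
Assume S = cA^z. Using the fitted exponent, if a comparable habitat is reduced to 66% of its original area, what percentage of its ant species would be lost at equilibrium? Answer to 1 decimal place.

7.9%

z = ln(11/6) / ln(42.18/1.999) = 0.6061 / 3.0493 = 0.1988
S_new/S_old = (A_new/A_old)^z = 0.66^0.1988 = exp(0.1988 × -0.4155) = 0.9207
Fraction lost = 1 − 0.9207 = 0.07928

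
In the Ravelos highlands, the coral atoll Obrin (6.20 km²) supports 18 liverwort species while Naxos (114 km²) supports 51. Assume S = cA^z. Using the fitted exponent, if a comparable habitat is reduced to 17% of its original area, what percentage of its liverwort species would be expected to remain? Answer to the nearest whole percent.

53%

z = ln(51/18) / ln(114/6.2) = 1.0415 / 2.9116 = 0.3577
S_new/S_old = (A_new/A_old)^z = 0.17^0.3577 = exp(0.3577 × -1.7720) = 0.5306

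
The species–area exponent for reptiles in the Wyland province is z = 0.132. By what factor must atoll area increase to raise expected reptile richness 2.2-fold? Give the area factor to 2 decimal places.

392.75

(A₂/A₁)^0.132 = 2.2, so A₂/A₁ = 2.2^(1/0.132) = 2.2^7.576
ln(A₂/A₁) = ln 2.2 / 0.132 = 0.7885 / 0.132 = 5.9732
A₂/A₁ = e^5.9732 ≈ 392.7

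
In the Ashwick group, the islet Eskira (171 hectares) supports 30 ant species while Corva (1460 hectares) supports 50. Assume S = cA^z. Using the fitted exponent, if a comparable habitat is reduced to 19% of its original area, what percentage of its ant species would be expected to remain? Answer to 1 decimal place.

z = ln(50/30) / ln(1460/171) = 0.5108 / 2.1445 = 0.2382
S_new/S_old = (A_new/A_old)^z = 0.19^0.2382 = exp(0.2382 × -1.6607) = 0.6733

67.3%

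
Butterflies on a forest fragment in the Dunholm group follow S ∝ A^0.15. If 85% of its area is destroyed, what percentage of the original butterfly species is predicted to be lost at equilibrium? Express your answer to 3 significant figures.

24.8%

S_new/S_old = (A_new/A_old)^z = 0.15^0.15
= exp(0.15 × ln 0.15) = exp(0.15 × -1.8971) = exp(-0.2846) ≈ 0.7523
Fraction lost = 1 − 0.7523 = 0.2477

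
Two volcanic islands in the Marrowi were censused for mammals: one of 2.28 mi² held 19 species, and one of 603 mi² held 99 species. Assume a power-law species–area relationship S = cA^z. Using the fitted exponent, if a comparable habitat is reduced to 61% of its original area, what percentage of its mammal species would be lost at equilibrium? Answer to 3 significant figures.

13.6%

z = ln(99/19) / ln(603/2.28) = 1.6507 / 5.5777 = 0.2959
S_new/S_old = (A_new/A_old)^z = 0.61^0.2959 = exp(0.2959 × -0.4943) = 0.8639
Fraction lost = 1 − 0.8639 = 0.1361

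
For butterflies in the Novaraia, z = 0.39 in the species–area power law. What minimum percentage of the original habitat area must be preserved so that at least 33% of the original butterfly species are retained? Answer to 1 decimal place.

Need (A_new/A_old)^0.39 = 0.33, so A_new/A_old = 0.33^(1/0.39) = 0.33^2.564
ln(A_new/A_old) = ln 0.33 / 0.39 = -1.1087 / 0.39 = -2.8427
A_new/A_old = e^-2.8427 ≈ 0.05827

5.8%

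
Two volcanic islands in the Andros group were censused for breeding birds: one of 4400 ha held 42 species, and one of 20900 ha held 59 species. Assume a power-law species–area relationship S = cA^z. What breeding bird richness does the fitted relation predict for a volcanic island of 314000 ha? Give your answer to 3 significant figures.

z = ln(59/42) / ln(20900/4400) = 0.3399 / 1.5581 = 0.2181
c = 42 / 4400^0.2181 = 42 / 6.233 = 6.738
S₃ = 6.738 × 314000^0.2181 = 6.738 × 15.81 ≈ 106.5

107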